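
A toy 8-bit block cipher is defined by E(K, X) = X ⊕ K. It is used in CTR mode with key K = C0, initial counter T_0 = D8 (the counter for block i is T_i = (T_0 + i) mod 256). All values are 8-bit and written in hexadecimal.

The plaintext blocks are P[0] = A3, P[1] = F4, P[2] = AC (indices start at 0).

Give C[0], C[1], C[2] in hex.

C[0] = BB, C[1] = ED, C[2] = B6

CTR encryption: S_i = E(K, T_i) where T_i is the counter for block i; C_i = P_i ⊕ S_i.
C[0]: T = D8, S = E(K, T) = 18; A3 ⊕ 18 = BB.
C[1]: T = D9, S = E(K, T) = 19; F4 ⊕ 19 = ED.
C[2]: T = DA, S = E(K, T) = 1A; AC ⊕ 1A = B6.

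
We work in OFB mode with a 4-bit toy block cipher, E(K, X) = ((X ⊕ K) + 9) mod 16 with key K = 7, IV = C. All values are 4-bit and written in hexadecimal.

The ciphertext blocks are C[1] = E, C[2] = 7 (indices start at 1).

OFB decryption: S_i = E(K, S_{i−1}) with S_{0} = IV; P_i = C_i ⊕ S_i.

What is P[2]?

P[2] = B

P[1]: S = E(K, C) = 4; E ⊕ 4 = A.
P[2]: S = E(K, 4) = C; 7 ⊕ C = B.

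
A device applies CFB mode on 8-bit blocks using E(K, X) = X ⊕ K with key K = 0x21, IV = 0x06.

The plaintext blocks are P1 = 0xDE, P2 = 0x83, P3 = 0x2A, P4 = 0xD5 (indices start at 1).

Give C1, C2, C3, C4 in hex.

CFB encryption: C_i = P_i ⊕ E(K, C_{i−1}), with C_{0} = IV.
C1: E(K, 0x06) = 0x27; 0xDE ⊕ 0x27 = 0xF9.
C2: E(K, 0xF9) = 0xD8; 0x83 ⊕ 0xD8 = 0x5B.
C3: E(K, 0x5B) = 0x7A; 0x2A ⊕ 0x7A = 0x50.
C4: E(K, 0x50) = 0x71; 0xD5 ⊕ 0x71 = 0xA4.

C1 = 0xF9, C2 = 0x5B, C3 = 0x50, C4 = 0xA4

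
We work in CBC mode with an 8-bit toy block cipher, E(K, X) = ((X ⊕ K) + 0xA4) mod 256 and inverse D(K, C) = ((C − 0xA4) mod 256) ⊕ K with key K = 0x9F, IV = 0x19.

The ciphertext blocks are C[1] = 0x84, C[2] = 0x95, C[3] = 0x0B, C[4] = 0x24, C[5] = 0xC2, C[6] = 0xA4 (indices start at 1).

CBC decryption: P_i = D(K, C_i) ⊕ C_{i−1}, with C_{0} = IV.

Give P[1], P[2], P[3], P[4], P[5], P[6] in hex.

P[1]: D(K, 0x84) = 0x7F; 0x7F ⊕ 0x19 = 0x66.
P[2]: D(K, 0x95) = 0x6E; 0x6E ⊕ 0x84 = 0xEA.
P[3]: D(K, 0x0B) = 0xF8; 0xF8 ⊕ 0x95 = 0x6D.
P[4]: D(K, 0x24) = 0x1F; 0x1F ⊕ 0x0B = 0x14.
P[5]: D(K, 0xC2) = 0x81; 0x81 ⊕ 0x24 = 0xA5.
P[6]: D(K, 0xA4) = 0x9F; 0x9F ⊕ 0xC2 = 0x5D.

P[1] = 0x66, P[2] = 0xEA, P[3] = 0x6D, P[4] = 0x14, P[5] = 0xA5, P[6] = 0x5D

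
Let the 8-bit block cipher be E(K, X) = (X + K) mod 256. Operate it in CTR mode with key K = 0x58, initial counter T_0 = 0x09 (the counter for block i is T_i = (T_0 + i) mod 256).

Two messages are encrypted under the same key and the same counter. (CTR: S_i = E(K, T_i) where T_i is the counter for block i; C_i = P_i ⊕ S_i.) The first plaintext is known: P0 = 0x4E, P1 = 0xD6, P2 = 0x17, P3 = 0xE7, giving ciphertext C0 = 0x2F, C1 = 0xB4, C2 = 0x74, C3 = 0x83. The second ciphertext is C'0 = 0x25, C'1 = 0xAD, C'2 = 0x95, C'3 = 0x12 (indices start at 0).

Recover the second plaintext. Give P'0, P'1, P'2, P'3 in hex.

In CTR with a reused counter, both messages share the same keystream S_i, so C_i ⊕ C'_i = P_i ⊕ P'_i and thus P'_i = P_i ⊕ C_i ⊕ C'_i.
P'0: 0x4E ⊕ 0x2F ⊕ 0x25 = 0x44.
P'1: 0xD6 ⊕ 0xB4 ⊕ 0xAD = 0xCF.
P'2: 0x17 ⊕ 0x74 ⊕ 0x95 = 0xF6.
P'3: 0xE7 ⊕ 0x83 ⊕ 0x12 = 0x76.

P'0 = 0x44, P'1 = 0xCF, P'2 = 0xF6, P'3 = 0x76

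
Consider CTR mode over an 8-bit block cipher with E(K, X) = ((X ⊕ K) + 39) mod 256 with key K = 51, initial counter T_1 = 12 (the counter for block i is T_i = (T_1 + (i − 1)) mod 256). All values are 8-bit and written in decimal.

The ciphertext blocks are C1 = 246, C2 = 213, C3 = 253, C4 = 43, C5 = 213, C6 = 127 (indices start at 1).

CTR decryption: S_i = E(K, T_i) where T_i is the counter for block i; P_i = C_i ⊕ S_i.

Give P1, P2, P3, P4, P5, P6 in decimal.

P1: T = 12, S = E(K, T) = 102; 246 ⊕ 102 = 144.
P2: T = 13, S = E(K, T) = 101; 213 ⊕ 101 = 176.
P3: T = 14, S = E(K, T) = 100; 253 ⊕ 100 = 153.
P4: T = 15, S = E(K, T) = 99; 43 ⊕ 99 = 72.
P5: T = 16, S = E(K, T) = 74; 213 ⊕ 74 = 159.
P6: T = 17, S = E(K, T) = 73; 127 ⊕ 73 = 54.

P1 = 144, P2 = 176, P3 = 153, P4 = 72, P5 = 159, P6 = 54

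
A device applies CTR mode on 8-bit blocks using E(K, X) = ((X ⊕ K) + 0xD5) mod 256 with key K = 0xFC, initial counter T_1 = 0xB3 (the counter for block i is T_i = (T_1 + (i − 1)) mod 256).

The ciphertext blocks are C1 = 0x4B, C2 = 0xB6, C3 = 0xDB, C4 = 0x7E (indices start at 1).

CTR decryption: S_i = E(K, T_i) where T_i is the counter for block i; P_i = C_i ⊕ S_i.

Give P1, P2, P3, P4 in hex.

P1: T = 0xB3, S = E(K, T) = 0x24; 0x4B ⊕ 0x24 = 0x6F.
P2: T = 0xB4, S = E(K, T) = 0x1D; 0xB6 ⊕ 0x1D = 0xAB.
P3: T = 0xB5, S = E(K, T) = 0x1E; 0xDB ⊕ 0x1E = 0xC5.
P4: T = 0xB6, S = E(K, T) = 0x1F; 0x7E ⊕ 0x1F = 0x61.

P1 = 0x6F, P2 = 0xAB, P3 = 0xC5, P4 = 0x61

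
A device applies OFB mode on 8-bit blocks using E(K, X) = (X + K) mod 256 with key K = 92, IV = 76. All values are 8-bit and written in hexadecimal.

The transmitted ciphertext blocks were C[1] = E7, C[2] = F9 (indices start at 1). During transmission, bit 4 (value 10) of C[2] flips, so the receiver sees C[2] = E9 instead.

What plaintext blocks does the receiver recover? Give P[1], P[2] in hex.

P[1] = EF, P[2] = 73

OFB decryption: S_i = E(K, S_{i−1}) with S_{0} = IV; P_i = C_i ⊕ S_i.
Only C[2] changed, to E9. In OFB, a change in C_i flips the same bit in P_i only; the keystream is unaffected. Decrypting the received ciphertext:
P[1]: S = E(K, 76) = 08; E7 ⊕ 08 = EF.
P[2]: S = E(K, 08) = 9A; E9 ⊕ 9A = 73.
Blocks that differ from the original plaintext: P[2].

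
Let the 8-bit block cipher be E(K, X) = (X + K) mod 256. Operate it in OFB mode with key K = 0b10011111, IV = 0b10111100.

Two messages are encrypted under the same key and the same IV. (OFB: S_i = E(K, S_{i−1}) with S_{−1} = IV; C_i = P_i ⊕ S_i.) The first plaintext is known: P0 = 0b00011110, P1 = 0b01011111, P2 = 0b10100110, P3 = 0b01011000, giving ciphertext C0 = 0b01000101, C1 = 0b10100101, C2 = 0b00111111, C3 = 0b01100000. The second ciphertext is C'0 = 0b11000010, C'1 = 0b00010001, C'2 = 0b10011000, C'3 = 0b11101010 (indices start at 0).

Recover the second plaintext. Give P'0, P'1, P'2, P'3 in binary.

P'0 = 0b10011001, P'1 = 0b11101011, P'2 = 0b00000001, P'3 = 0b11010010

In OFB with a reused IV, both messages share the same keystream S_i, so C_i ⊕ C'_i = P_i ⊕ P'_i and thus P'_i = P_i ⊕ C_i ⊕ C'_i.
P'0: 0b00011110 ⊕ 0b01000101 ⊕ 0b11000010 = 0b10011001.
P'1: 0b01011111 ⊕ 0b10100101 ⊕ 0b00010001 = 0b11101011.
P'2: 0b10100110 ⊕ 0b00111111 ⊕ 0b10011000 = 0b00000001.
P'3: 0b01011000 ⊕ 0b01100000 ⊕ 0b11101010 = 0b11010010.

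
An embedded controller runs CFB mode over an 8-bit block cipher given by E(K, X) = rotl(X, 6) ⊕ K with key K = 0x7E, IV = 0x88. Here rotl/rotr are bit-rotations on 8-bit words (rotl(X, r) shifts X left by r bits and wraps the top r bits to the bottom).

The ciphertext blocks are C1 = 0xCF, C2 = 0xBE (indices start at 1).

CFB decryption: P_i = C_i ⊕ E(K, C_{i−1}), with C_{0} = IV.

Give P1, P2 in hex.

P1: E(K, 0x88) = 0x5C; 0xCF ⊕ 0x5C = 0x93.
P2: E(K, 0xCF) = 0x8D; 0xBE ⊕ 0x8D = 0x33.

P1 = 0x93, P2 = 0x33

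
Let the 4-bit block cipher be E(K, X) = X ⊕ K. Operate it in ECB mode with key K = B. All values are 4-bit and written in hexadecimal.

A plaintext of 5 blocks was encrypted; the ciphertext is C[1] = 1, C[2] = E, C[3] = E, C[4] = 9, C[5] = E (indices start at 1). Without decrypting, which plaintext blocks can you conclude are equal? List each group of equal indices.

P[2] = P[3] = P[5]

ECB encrypts each block independently with the same key, so equal ciphertext blocks imply equal plaintext blocks.
C[2] = C[3] = C[5] = E, so P[2] = P[3] = P[5].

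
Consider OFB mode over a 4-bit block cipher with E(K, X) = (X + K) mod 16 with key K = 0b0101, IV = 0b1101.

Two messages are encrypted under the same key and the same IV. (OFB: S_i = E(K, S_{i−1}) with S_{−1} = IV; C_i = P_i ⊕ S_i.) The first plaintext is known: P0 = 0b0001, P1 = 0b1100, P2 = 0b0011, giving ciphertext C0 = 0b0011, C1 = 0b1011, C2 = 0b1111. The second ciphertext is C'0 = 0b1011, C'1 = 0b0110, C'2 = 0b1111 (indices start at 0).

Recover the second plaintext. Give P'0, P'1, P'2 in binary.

P'0 = 0b1001, P'1 = 0b0001, P'2 = 0b0011

In OFB with a reused IV, both messages share the same keystream S_i, so C_i ⊕ C'_i = P_i ⊕ P'_i and thus P'_i = P_i ⊕ C_i ⊕ C'_i.
P'0: 0b0001 ⊕ 0b0011 ⊕ 0b1011 = 0b1001.
P'1: 0b1100 ⊕ 0b1011 ⊕ 0b0110 = 0b0001.
P'2: 0b0011 ⊕ 0b1111 ⊕ 0b1111 = 0b0011.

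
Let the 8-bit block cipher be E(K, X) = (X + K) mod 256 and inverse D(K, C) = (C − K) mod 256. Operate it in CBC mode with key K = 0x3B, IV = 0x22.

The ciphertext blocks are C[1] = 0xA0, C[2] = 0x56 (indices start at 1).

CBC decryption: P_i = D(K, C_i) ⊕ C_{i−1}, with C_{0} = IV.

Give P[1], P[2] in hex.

P[1]: D(K, 0xA0) = 0x65; 0x65 ⊕ 0x22 = 0x47.
P[2]: D(K, 0x56) = 0x1B; 0x1B ⊕ 0xA0 = 0xBB.

P[1] = 0x47, P[2] = 0xBB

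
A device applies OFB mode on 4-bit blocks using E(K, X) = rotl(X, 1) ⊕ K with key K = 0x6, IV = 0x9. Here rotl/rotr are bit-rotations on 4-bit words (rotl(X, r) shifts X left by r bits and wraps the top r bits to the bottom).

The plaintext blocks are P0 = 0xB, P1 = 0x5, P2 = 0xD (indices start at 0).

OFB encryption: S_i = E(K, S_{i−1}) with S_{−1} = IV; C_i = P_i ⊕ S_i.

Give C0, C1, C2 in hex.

C0 = 0xE, C1 = 0x9, C2 = 0x2

C0: S = E(K, 0x9) = 0x5; 0xB ⊕ 0x5 = 0xE.
C1: S = E(K, 0x5) = 0xC; 0x5 ⊕ 0xC = 0x9.
C2: S = E(K, 0xC) = 0xF; 0xD ⊕ 0xF = 0x2.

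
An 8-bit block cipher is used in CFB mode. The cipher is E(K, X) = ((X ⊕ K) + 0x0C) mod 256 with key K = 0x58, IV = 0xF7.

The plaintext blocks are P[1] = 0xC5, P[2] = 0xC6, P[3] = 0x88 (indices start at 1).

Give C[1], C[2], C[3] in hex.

CFB encryption: C_i = P_i ⊕ E(K, C_{i−1}), with C_{0} = IV.
C[1]: E(K, 0xF7) = 0xBB; 0xC5 ⊕ 0xBB = 0x7E.
C[2]: E(K, 0x7E) = 0x32; 0xC6 ⊕ 0x32 = 0xF4.
C[3]: E(K, 0xF4) = 0xB8; 0x88 ⊕ 0xB8 = 0x30.

C[1] = 0x7E, C[2] = 0xF4, C[3] = 0x30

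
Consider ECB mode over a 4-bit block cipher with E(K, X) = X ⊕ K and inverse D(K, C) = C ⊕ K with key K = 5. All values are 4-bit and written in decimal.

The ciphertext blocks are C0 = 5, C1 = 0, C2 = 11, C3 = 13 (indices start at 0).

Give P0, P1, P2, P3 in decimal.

ECB decryption: P_i = D(K, C_i).
P0: D(K, 5) = 0.
P1: D(K, 0) = 5.
P2: D(K, 11) = 14.
P3: D(K, 13) = 8.

P0 = 0, P1 = 5, P2 = 14, P3 = 8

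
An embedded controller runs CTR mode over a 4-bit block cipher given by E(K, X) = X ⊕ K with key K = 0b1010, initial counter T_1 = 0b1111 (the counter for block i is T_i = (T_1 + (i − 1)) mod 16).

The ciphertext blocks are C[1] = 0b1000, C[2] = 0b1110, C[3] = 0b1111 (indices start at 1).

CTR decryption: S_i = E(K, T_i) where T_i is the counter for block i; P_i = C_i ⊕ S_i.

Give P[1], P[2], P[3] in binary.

P[1] = 0b1101, P[2] = 0b0100, P[3] = 0b0100

P[1]: T = 0b1111, S = E(K, T) = 0b0101; 0b1000 ⊕ 0b0101 = 0b1101.
P[2]: T = 0b0000, S = E(K, T) = 0b1010; 0b1110 ⊕ 0b1010 = 0b0100.
P[3]: T = 0b0001, S = E(K, T) = 0b1011; 0b1111 ⊕ 0b1011 = 0b0100.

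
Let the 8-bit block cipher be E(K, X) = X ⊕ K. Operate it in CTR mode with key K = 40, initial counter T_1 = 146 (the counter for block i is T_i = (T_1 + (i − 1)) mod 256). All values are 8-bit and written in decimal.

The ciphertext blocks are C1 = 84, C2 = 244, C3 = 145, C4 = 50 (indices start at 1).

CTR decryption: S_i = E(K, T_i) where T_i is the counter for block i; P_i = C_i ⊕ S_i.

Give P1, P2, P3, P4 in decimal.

P1: T = 146, S = E(K, T) = 186; 84 ⊕ 186 = 238.
P2: T = 147, S = E(K, T) = 187; 244 ⊕ 187 = 79.
P3: T = 148, S = E(K, T) = 188; 145 ⊕ 188 = 45.
P4: T = 149, S = E(K, T) = 189; 50 ⊕ 189 = 143.

P1 = 238, P2 = 79, P3 = 45, P4 = 143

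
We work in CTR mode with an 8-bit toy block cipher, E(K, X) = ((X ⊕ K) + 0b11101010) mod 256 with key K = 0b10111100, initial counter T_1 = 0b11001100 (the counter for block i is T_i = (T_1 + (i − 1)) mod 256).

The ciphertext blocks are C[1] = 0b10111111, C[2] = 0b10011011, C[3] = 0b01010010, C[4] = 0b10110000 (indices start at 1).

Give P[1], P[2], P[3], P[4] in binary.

P[1] = 0b11100101, P[2] = 0b11000000, P[3] = 0b00001110, P[4] = 0b11101101

CTR decryption: S_i = E(K, T_i) where T_i is the counter for block i; P_i = C_i ⊕ S_i.
P[1]: T = 0b11001100, S = E(K, T) = 0b01011010; 0b10111111 ⊕ 0b01011010 = 0b11100101.
P[2]: T = 0b11001101, S = E(K, T) = 0b01011011; 0b10011011 ⊕ 0b01011011 = 0b11000000.
P[3]: T = 0b11001110, S = E(K, T) = 0b01011100; 0b01010010 ⊕ 0b01011100 = 0b00001110.
P[4]: T = 0b11001111, S = E(K, T) = 0b01011101; 0b10110000 ⊕ 0b01011101 = 0b11101101.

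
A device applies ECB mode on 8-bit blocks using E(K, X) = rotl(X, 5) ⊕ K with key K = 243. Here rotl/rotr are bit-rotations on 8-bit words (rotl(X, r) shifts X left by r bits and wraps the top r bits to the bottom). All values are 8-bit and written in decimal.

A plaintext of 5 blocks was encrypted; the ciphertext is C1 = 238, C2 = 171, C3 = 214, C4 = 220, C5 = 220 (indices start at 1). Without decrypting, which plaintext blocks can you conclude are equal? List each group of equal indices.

P4 = P5

ECB encrypts each block independently with the same key, so equal ciphertext blocks imply equal plaintext blocks.
C4 = C5 = 220, so P4 = P5.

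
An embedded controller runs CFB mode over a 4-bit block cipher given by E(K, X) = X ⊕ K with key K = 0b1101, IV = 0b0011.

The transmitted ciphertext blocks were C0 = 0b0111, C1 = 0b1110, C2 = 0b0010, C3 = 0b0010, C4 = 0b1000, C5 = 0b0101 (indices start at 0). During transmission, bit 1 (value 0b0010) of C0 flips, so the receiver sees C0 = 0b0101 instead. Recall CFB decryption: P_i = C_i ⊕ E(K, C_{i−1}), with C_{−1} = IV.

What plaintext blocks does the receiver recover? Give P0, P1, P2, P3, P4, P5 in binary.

P0 = 0b1011, P1 = 0b0110, P2 = 0b0001, P3 = 0b1101, P4 = 0b0111, P5 = 0b0000

Only C0 changed, to 0b0101. In CFB, a change in C_i flips the same bit in P_i and garbles P_{i+1}. Decrypting the received ciphertext:
P0: E(K, 0b0011) = 0b1110; 0b0101 ⊕ 0b1110 = 0b1011.
P1: E(K, 0b0101) = 0b1000; 0b1110 ⊕ 0b1000 = 0b0110.
P2: E(K, 0b1110) = 0b0011; 0b0010 ⊕ 0b0011 = 0b0001.
P3: E(K, 0b0010) = 0b1111; 0b0010 ⊕ 0b1111 = 0b1101.
P4: E(K, 0b0010) = 0b1111; 0b1000 ⊕ 0b1111 = 0b0111.
P5: E(K, 0b1000) = 0b0101; 0b0101 ⊕ 0b0101 = 0b0000.
Blocks that differ from the original plaintext: P0, P1.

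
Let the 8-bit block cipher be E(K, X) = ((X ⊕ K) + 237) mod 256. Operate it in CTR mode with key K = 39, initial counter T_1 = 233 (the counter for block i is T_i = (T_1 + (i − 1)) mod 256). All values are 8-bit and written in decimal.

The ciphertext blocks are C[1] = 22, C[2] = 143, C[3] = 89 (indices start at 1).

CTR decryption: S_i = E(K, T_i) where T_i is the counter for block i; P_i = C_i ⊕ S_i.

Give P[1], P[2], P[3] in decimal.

P[1]: T = 233, S = E(K, T) = 187; 22 ⊕ 187 = 173.
P[2]: T = 234, S = E(K, T) = 186; 143 ⊕ 186 = 53.
P[3]: T = 235, S = E(K, T) = 185; 89 ⊕ 185 = 224.

P[1] = 173, P[2] = 53, P[3] = 224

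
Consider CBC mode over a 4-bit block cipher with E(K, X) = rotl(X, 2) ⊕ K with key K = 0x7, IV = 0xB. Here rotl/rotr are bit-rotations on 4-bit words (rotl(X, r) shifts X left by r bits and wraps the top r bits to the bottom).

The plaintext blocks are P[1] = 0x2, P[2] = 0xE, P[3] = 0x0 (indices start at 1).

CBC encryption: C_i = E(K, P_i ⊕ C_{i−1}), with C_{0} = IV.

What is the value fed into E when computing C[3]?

C[1]: P[1] ⊕ 0xB = 0x9; E(K, 0x9) = 0x1.
C[2]: P[2] ⊕ 0x1 = 0xF; E(K, 0xF) = 0x8.
C[3]: P[3] ⊕ 0x8 = 0x8; E(K, 0x8) = 0x5.
So the input to E for block [3] is 0x8.

0x8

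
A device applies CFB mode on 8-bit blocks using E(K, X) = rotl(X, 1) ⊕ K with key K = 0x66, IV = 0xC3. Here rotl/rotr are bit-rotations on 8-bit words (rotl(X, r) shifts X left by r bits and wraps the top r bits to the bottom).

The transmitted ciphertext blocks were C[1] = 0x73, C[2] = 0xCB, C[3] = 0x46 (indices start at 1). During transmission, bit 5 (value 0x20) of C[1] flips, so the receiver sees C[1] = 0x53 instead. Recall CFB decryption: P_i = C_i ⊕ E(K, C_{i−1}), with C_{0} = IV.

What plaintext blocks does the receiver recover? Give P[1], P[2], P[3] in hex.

Only C[1] changed, to 0x53. In CFB, a change in C_i flips the same bit in P_i and garbles P_{i+1}. Decrypting the received ciphertext:
P[1]: E(K, 0xC3) = 0xE1; 0x53 ⊕ 0xE1 = 0xB2.
P[2]: E(K, 0x53) = 0xC0; 0xCB ⊕ 0xC0 = 0x0B.
P[3]: E(K, 0xCB) = 0xF1; 0x46 ⊕ 0xF1 = 0xB7.
Blocks that differ from the original plaintext: P[1], P[2].

P[1] = 0xB2, P[2] = 0x0B, P[3] = 0xB7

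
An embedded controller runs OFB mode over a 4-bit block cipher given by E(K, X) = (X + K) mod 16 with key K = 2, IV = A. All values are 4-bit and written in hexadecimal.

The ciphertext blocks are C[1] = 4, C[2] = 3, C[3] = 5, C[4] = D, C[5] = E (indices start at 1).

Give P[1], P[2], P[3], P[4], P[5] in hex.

P[1] = 8, P[2] = D, P[3] = 5, P[4] = F, P[5] = A

OFB decryption: S_i = E(K, S_{i−1}) with S_{0} = IV; P_i = C_i ⊕ S_i.
P[1]: S = E(K, A) = C; 4 ⊕ C = 8.
P[2]: S = E(K, C) = E; 3 ⊕ E = D.
P[3]: S = E(K, E) = 0; 5 ⊕ 0 = 5.
P[4]: S = E(K, 0) = 2; D ⊕ 2 = F.
P[5]: S = E(K, 2) = 4; E ⊕ 4 = A.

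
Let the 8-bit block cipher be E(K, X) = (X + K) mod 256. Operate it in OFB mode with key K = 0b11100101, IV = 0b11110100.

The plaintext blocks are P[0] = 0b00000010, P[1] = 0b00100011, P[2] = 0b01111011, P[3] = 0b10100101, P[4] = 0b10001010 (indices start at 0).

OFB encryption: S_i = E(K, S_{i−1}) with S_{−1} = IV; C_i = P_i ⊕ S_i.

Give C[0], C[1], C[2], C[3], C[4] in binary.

C[0] = 0b11011011, C[1] = 0b10011101, C[2] = 0b11011000, C[3] = 0b00101101, C[4] = 0b11100111

C[0]: S = E(K, 0b11110100) = 0b11011001; 0b00000010 ⊕ 0b11011001 = 0b11011011.
C[1]: S = E(K, 0b11011001) = 0b10111110; 0b00100011 ⊕ 0b10111110 = 0b10011101.
C[2]: S = E(K, 0b10111110) = 0b10100011; 0b01111011 ⊕ 0b10100011 = 0b11011000.
C[3]: S = E(K, 0b10100011) = 0b10001000; 0b10100101 ⊕ 0b10001000 = 0b00101101.
C[4]: S = E(K, 0b10001000) = 0b01101101; 0b10001010 ⊕ 0b01101101 = 0b11100111.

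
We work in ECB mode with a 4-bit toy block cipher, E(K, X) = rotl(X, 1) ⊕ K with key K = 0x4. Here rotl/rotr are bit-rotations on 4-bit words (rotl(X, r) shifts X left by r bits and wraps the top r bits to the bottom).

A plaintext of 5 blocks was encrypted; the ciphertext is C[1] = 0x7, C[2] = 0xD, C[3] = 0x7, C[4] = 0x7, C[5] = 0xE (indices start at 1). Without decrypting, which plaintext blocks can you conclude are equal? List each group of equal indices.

ECB encrypts each block independently with the same key, so equal ciphertext blocks imply equal plaintext blocks.
C[1] = C[3] = C[4] = 0x7, so P[1] = P[3] = P[4].

P[1] = P[3] = P[4]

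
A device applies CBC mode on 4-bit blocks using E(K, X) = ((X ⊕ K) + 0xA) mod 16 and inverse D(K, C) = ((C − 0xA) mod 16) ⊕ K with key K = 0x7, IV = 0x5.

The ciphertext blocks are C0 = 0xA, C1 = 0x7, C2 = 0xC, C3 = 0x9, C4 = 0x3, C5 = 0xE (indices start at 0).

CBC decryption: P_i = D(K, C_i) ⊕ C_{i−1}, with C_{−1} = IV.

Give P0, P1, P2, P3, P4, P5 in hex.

P0 = 0x2, P1 = 0x0, P2 = 0x2, P3 = 0x4, P4 = 0x7, P5 = 0x0

P0: D(K, 0xA) = 0x7; 0x7 ⊕ 0x5 = 0x2.
P1: D(K, 0x7) = 0xA; 0xA ⊕ 0xA = 0x0.
P2: D(K, 0xC) = 0x5; 0x5 ⊕ 0x7 = 0x2.
P3: D(K, 0x9) = 0x8; 0x8 ⊕ 0xC = 0x4.
P4: D(K, 0x3) = 0xE; 0xE ⊕ 0x9 = 0x7.
P5: D(K, 0xE) = 0x3; 0x3 ⊕ 0x3 = 0x0.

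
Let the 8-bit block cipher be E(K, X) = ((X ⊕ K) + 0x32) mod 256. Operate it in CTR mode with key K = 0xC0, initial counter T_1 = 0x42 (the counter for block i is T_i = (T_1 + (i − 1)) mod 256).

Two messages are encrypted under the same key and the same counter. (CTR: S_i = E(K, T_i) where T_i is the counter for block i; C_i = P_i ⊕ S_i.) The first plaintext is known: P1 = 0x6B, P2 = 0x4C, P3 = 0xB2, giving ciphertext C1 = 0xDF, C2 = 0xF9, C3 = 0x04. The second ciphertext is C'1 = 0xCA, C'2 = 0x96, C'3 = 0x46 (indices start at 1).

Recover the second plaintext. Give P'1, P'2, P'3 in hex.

In CTR with a reused counter, both messages share the same keystream S_i, so C_i ⊕ C'_i = P_i ⊕ P'_i and thus P'_i = P_i ⊕ C_i ⊕ C'_i.
P'1: 0x6B ⊕ 0xDF ⊕ 0xCA = 0x7E.
P'2: 0x4C ⊕ 0xF9 ⊕ 0x96 = 0x23.
P'3: 0xB2 ⊕ 0x04 ⊕ 0x46 = 0xF0.

P'1 = 0x7E, P'2 = 0x23, P'3 = 0xF0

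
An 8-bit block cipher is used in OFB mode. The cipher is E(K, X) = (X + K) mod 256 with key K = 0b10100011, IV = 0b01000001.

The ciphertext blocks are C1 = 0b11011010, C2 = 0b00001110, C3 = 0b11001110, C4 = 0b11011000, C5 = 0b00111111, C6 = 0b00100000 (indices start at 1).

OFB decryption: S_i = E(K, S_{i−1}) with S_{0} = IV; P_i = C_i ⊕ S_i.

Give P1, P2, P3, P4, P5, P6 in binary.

P1: S = E(K, 0b01000001) = 0b11100100; 0b11011010 ⊕ 0b11100100 = 0b00111110.
P2: S = E(K, 0b11100100) = 0b10000111; 0b00001110 ⊕ 0b10000111 = 0b10001001.
P3: S = E(K, 0b10000111) = 0b00101010; 0b11001110 ⊕ 0b00101010 = 0b11100100.
P4: S = E(K, 0b00101010) = 0b11001101; 0b11011000 ⊕ 0b11001101 = 0b00010101.
P5: S = E(K, 0b11001101) = 0b01110000; 0b00111111 ⊕ 0b01110000 = 0b01001111.
P6: S = E(K, 0b01110000) = 0b00010011; 0b00100000 ⊕ 0b00010011 = 0b00110011.

P1 = 0b00111110, P2 = 0b10001001, P3 = 0b11100100, P4 = 0b00010101, P5 = 0b01001111, P6 = 0b00110011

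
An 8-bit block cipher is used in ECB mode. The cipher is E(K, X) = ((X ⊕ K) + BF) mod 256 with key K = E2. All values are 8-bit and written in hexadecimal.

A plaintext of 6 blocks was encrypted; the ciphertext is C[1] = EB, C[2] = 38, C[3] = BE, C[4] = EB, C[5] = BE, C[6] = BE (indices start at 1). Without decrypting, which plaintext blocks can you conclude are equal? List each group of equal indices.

ECB encrypts each block independently with the same key, so equal ciphertext blocks imply equal plaintext blocks.
C[1] = C[4] = EB, so P[1] = P[4].
C[3] = C[5] = C[6] = BE, so P[3] = P[5] = P[6].

P[1] = P[4]; P[3] = P[5] = P[6]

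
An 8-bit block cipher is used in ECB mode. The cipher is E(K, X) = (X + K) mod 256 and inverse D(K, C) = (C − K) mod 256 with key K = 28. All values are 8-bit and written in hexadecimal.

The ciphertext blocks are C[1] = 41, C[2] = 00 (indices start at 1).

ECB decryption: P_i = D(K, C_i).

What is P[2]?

P[2]: D(K, 00) = D8.

P[2] = D8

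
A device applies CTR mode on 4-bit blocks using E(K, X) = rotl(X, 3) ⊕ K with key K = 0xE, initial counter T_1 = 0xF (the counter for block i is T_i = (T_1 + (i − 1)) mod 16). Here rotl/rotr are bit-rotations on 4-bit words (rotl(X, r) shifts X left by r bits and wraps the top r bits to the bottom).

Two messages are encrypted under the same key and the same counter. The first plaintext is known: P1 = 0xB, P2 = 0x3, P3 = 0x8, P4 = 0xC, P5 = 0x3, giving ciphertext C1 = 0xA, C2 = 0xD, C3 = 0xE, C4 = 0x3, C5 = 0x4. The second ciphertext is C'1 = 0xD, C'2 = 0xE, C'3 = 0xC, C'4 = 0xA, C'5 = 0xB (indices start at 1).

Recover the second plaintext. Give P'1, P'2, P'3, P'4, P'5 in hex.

In CTR with a reused counter, both messages share the same keystream S_i, so C_i ⊕ C'_i = P_i ⊕ P'_i and thus P'_i = P_i ⊕ C_i ⊕ C'_i.
P'1: 0xB ⊕ 0xA ⊕ 0xD = 0xC.
P'2: 0x3 ⊕ 0xD ⊕ 0xE = 0x0.
P'3: 0x8 ⊕ 0xE ⊕ 0xC = 0xA.
P'4: 0xC ⊕ 0x3 ⊕ 0xA = 0x5.
P'5: 0x3 ⊕ 0x4 ⊕ 0xB = 0xC.

P'1 = 0xC, P'2 = 0x0, P'3 = 0xA, P'4 = 0x5, P'5 = 0xC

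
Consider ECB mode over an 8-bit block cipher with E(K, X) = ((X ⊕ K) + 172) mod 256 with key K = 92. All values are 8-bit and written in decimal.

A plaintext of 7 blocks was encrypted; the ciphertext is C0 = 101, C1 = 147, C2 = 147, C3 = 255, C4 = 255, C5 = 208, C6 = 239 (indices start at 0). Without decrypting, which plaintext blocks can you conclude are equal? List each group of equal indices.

P1 = P2; P3 = P4

ECB encrypts each block independently with the same key, so equal ciphertext blocks imply equal plaintext blocks.
C1 = C2 = 147, so P1 = P2.
C3 = C4 = 255, so P3 = P4.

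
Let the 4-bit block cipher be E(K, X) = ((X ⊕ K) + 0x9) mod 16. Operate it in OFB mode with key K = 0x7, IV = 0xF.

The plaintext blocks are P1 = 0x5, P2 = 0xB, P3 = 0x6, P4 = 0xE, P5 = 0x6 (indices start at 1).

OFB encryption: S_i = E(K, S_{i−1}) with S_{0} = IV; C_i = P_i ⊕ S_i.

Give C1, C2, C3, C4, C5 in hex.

C1 = 0x4, C2 = 0x4, C3 = 0x7, C4 = 0x1, C5 = 0x7

C1: S = E(K, 0xF) = 0x1; 0x5 ⊕ 0x1 = 0x4.
C2: S = E(K, 0x1) = 0xF; 0xB ⊕ 0xF = 0x4.
C3: S = E(K, 0xF) = 0x1; 0x6 ⊕ 0x1 = 0x7.
C4: S = E(K, 0x1) = 0xF; 0xE ⊕ 0xF = 0x1.
C5: S = E(K, 0xF) = 0x1; 0x6 ⊕ 0x1 = 0x7.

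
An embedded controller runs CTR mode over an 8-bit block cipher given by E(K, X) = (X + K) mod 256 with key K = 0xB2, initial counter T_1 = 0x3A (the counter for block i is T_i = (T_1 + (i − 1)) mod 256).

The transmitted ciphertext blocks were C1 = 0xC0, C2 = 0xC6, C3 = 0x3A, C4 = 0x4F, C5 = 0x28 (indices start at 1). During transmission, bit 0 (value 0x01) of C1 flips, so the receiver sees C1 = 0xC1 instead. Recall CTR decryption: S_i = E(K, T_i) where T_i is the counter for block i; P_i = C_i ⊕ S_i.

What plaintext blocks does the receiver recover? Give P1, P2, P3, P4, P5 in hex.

Only C1 changed, to 0xC1. In CTR, a change in C_i flips the same bit in P_i only; the keystream is unaffected. Decrypting the received ciphertext:
P1: T = 0x3A, S = E(K, T) = 0xEC; 0xC1 ⊕ 0xEC = 0x2D.
P2: T = 0x3B, S = E(K, T) = 0xED; 0xC6 ⊕ 0xED = 0x2B.
P3: T = 0x3C, S = E(K, T) = 0xEE; 0x3A ⊕ 0xEE = 0xD4.
P4: T = 0x3D, S = E(K, T) = 0xEF; 0x4F ⊕ 0xEF = 0xA0.
P5: T = 0x3E, S = E(K, T) = 0xF0; 0x28 ⊕ 0xF0 = 0xD8.
Blocks that differ from the original plaintext: P1.

P1 = 0x2D, P2 = 0x2B, P3 = 0xD4, P4 = 0xA0, P5 = 0xD8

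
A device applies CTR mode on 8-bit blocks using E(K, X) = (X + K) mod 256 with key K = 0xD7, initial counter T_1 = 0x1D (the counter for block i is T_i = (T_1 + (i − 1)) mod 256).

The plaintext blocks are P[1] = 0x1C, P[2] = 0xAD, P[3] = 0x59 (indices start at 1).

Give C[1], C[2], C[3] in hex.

C[1] = 0xE8, C[2] = 0x58, C[3] = 0xAF

CTR encryption: S_i = E(K, T_i) where T_i is the counter for block i; C_i = P_i ⊕ S_i.
C[1]: T = 0x1D, S = E(K, T) = 0xF4; 0x1C ⊕ 0xF4 = 0xE8.
C[2]: T = 0x1E, S = E(K, T) = 0xF5; 0xAD ⊕ 0xF5 = 0x58.
C[3]: T = 0x1F, S = E(K, T) = 0xF6; 0x59 ⊕ 0xF6 = 0xAF.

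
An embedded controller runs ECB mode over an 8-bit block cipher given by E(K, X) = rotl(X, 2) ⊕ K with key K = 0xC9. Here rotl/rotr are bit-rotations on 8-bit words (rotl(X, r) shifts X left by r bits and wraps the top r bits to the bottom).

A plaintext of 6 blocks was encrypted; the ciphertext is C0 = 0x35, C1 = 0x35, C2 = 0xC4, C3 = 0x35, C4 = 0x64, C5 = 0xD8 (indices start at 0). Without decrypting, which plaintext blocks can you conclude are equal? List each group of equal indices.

P0 = P1 = P3

ECB encrypts each block independently with the same key, so equal ciphertext blocks imply equal plaintext blocks.
C0 = C1 = C3 = 0x35, so P0 = P1 = P3.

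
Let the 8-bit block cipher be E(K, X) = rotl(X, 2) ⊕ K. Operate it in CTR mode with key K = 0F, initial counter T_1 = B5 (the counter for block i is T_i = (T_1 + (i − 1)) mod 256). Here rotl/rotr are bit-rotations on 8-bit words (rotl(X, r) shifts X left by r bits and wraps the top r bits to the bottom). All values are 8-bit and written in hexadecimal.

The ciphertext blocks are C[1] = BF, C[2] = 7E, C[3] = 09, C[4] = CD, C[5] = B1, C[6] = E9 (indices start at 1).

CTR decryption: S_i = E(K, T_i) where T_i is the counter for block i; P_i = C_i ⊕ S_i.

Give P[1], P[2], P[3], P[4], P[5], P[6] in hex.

P[1]: T = B5, S = E(K, T) = D9; BF ⊕ D9 = 66.
P[2]: T = B6, S = E(K, T) = D5; 7E ⊕ D5 = AB.
P[3]: T = B7, S = E(K, T) = D1; 09 ⊕ D1 = D8.
P[4]: T = B8, S = E(K, T) = ED; CD ⊕ ED = 20.
P[5]: T = B9, S = E(K, T) = E9; B1 ⊕ E9 = 58.
P[6]: T = BA, S = E(K, T) = E5; E9 ⊕ E5 = 0C.

P[1] = 66, P[2] = AB, P[3] = D8, P[4] = 20, P[5] = 58, P[6] = 0C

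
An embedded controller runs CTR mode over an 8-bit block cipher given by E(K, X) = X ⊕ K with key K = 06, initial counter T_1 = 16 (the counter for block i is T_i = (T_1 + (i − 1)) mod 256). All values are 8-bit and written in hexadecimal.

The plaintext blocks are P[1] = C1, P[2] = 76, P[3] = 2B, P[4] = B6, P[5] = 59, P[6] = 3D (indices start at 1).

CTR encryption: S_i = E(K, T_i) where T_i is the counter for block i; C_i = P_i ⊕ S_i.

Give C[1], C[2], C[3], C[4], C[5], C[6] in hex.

C[1] = D1, C[2] = 67, C[3] = 35, C[4] = A9, C[5] = 45, C[6] = 20

C[1]: T = 16, S = E(K, T) = 10; C1 ⊕ 10 = D1.
C[2]: T = 17, S = E(K, T) = 11; 76 ⊕ 11 = 67.
C[3]: T = 18, S = E(K, T) = 1E; 2B ⊕ 1E = 35.
C[4]: T = 19, S = E(K, T) = 1F; B6 ⊕ 1F = A9.
C[5]: T = 1A, S = E(K, T) = 1C; 59 ⊕ 1C = 45.
C[6]: T = 1B, S = E(K, T) = 1D; 3D ⊕ 1D = 20.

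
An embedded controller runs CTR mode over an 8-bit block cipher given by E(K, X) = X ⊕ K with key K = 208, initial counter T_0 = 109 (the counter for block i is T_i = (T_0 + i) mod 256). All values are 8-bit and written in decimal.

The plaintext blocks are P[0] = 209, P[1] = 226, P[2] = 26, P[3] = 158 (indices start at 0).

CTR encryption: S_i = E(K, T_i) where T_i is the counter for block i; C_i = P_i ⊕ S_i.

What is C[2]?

C[0]: T = 109, S = E(K, T) = 189; 209 ⊕ 189 = 108.
C[1]: T = 110, S = E(K, T) = 190; 226 ⊕ 190 = 92.
C[2]: T = 111, S = E(K, T) = 191; 26 ⊕ 191 = 165.

C[2] = 165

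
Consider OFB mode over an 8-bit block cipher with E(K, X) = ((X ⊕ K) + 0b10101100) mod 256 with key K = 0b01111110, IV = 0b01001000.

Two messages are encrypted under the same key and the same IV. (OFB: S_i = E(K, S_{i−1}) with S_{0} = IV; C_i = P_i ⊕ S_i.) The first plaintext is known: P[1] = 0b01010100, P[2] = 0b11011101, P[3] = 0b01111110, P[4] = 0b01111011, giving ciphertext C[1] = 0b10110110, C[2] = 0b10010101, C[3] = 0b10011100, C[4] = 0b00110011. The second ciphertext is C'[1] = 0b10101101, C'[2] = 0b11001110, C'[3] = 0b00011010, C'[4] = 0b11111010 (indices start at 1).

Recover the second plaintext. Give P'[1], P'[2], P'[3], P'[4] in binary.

P'[1] = 0b01001111, P'[2] = 0b10000110, P'[3] = 0b11111000, P'[4] = 0b10110010

In OFB with a reused IV, both messages share the same keystream S_i, so C_i ⊕ C'_i = P_i ⊕ P'_i and thus P'_i = P_i ⊕ C_i ⊕ C'_i.
P'[1]: 0b01010100 ⊕ 0b10110110 ⊕ 0b10101101 = 0b01001111.
P'[2]: 0b11011101 ⊕ 0b10010101 ⊕ 0b11001110 = 0b10000110.
P'[3]: 0b01111110 ⊕ 0b10011100 ⊕ 0b00011010 = 0b11111000.
P'[4]: 0b01111011 ⊕ 0b00110011 ⊕ 0b11111010 = 0b10110010.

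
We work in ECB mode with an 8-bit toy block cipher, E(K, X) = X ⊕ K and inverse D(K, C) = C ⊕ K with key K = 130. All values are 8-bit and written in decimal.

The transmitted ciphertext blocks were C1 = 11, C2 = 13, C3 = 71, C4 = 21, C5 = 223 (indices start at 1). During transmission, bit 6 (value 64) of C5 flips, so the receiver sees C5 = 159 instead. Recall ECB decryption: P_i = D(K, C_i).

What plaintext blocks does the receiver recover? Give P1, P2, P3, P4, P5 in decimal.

P1 = 137, P2 = 143, P3 = 197, P4 = 151, P5 = 29

Only C5 changed, to 159. In ECB, a change in C_i affects only P_i. Decrypting the received ciphertext:
P1: D(K, 11) = 137.
P2: D(K, 13) = 143.
P3: D(K, 71) = 197.
P4: D(K, 21) = 151.
P5: D(K, 159) = 29.
Blocks that differ from the original plaintext: P5.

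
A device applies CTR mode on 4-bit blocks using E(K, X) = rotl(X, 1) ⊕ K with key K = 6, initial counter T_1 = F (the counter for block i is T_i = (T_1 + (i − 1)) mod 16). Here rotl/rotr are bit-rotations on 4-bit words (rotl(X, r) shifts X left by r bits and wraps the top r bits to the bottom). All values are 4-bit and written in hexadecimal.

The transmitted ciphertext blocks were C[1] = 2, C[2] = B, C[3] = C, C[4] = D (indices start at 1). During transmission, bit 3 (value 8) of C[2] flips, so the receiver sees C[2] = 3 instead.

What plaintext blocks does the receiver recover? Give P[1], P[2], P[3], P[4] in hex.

CTR decryption: S_i = E(K, T_i) where T_i is the counter for block i; P_i = C_i ⊕ S_i.
Only C[2] changed, to 3. In CTR, a change in C_i flips the same bit in P_i only; the keystream is unaffected. Decrypting the received ciphertext:
P[1]: T = F, S = E(K, T) = 9; 2 ⊕ 9 = B.
P[2]: T = 0, S = E(K, T) = 6; 3 ⊕ 6 = 5.
P[3]: T = 1, S = E(K, T) = 4; C ⊕ 4 = 8.
P[4]: T = 2, S = E(K, T) = 2; D ⊕ 2 = F.
Blocks that differ from the original plaintext: P[2].

P[1] = B, P[2] = 5, P[3] = 8, P[4] = F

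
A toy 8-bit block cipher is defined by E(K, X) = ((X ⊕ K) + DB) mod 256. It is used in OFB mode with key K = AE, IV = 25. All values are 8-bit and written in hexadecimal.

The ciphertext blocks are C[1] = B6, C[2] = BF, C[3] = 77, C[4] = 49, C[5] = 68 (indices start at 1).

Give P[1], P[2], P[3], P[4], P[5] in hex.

OFB decryption: S_i = E(K, S_{i−1}) with S_{0} = IV; P_i = C_i ⊕ S_i.
P[1]: S = E(K, 25) = 66; B6 ⊕ 66 = D0.
P[2]: S = E(K, 66) = A3; BF ⊕ A3 = 1C.
P[3]: S = E(K, A3) = E8; 77 ⊕ E8 = 9F.
P[4]: S = E(K, E8) = 21; 49 ⊕ 21 = 68.
P[5]: S = E(K, 21) = 6A; 68 ⊕ 6A = 02.

P[1] = D0, P[2] = 1C, P[3] = 9F, P[4] = 68, P[5] = 02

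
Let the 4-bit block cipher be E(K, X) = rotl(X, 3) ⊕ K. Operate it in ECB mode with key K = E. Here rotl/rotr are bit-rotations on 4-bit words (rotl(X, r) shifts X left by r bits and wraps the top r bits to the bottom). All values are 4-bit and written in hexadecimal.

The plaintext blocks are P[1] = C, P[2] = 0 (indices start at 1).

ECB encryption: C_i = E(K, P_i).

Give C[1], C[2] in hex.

C[1]: E(K, C) = 8.
C[2]: E(K, 0) = E.

C[1] = 8, C[2] = E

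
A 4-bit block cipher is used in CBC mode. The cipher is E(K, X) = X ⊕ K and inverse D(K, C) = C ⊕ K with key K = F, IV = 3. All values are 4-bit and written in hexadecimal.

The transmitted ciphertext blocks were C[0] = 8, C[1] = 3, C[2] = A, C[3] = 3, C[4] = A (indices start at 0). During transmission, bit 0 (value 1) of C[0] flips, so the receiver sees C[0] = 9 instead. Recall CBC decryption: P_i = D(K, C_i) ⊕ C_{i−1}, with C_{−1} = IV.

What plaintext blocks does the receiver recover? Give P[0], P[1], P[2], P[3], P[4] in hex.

P[0] = 5, P[1] = 5, P[2] = 6, P[3] = 6, P[4] = 6

Only C[0] changed, to 9. In CBC, a change in C_i garbles P_i and flips the same bit in P_{i+1}. Decrypting the received ciphertext:
P[0]: D(K, 9) = 6; 6 ⊕ 3 = 5.
P[1]: D(K, 3) = C; C ⊕ 9 = 5.
P[2]: D(K, A) = 5; 5 ⊕ 3 = 6.
P[3]: D(K, 3) = C; C ⊕ A = 6.
P[4]: D(K, A) = 5; 5 ⊕ 3 = 6.
Blocks that differ from the original plaintext: P[0], P[1].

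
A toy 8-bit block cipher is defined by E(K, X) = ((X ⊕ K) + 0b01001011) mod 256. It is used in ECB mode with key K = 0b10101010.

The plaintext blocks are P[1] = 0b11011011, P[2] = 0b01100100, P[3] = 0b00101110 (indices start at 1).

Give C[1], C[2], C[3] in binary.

C[1] = 0b10111100, C[2] = 0b00011001, C[3] = 0b11001111

ECB encryption: C_i = E(K, P_i).
C[1]: E(K, 0b11011011) = 0b10111100.
C[2]: E(K, 0b01100100) = 0b00011001.
C[3]: E(K, 0b00101110) = 0b11001111.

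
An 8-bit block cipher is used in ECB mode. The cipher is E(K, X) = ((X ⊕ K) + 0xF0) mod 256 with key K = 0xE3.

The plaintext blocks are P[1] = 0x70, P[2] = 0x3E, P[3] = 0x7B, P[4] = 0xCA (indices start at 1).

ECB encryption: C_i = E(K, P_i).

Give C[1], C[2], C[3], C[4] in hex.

C[1] = 0x83, C[2] = 0xCD, C[3] = 0x88, C[4] = 0x19

C[1]: E(K, 0x70) = 0x83.
C[2]: E(K, 0x3E) = 0xCD.
C[3]: E(K, 0x7B) = 0x88.
C[4]: E(K, 0xCA) = 0x19.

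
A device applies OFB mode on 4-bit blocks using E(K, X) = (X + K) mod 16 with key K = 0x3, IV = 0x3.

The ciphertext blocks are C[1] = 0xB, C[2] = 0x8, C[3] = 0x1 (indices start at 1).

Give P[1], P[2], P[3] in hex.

OFB decryption: S_i = E(K, S_{i−1}) with S_{0} = IV; P_i = C_i ⊕ S_i.
P[1]: S = E(K, 0x3) = 0x6; 0xB ⊕ 0x6 = 0xD.
P[2]: S = E(K, 0x6) = 0x9; 0x8 ⊕ 0x9 = 0x1.
P[3]: S = E(K, 0x9) = 0xC; 0x1 ⊕ 0xC = 0xD.

P[1] = 0xD, P[2] = 0x1, P[3] = 0xD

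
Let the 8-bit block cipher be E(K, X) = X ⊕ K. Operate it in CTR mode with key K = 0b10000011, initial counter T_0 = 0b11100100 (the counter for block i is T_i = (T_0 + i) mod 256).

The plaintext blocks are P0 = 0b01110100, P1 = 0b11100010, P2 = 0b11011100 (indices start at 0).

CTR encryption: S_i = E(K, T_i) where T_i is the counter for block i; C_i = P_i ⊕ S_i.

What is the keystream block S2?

0b01100101

C0: T = 0b11100100, S = E(K, T) = 0b01100111; 0b01110100 ⊕ 0b01100111 = 0b00010011.
C1: T = 0b11100101, S = E(K, T) = 0b01100110; 0b11100010 ⊕ 0b01100110 = 0b10000100.
C2: T = 0b11100110, S = E(K, T) = 0b01100101; 0b11011100 ⊕ 0b01100101 = 0b10111001.
So S2 = 0b01100101.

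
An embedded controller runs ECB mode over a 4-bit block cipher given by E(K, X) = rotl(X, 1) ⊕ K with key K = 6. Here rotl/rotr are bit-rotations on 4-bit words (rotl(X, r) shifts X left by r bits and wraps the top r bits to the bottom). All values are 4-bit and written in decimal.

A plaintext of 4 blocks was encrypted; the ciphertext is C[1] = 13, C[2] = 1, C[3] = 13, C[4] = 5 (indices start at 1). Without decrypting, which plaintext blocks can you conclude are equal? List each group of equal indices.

ECB encrypts each block independently with the same key, so equal ciphertext blocks imply equal plaintext blocks.
C[1] = C[3] = 13, so P[1] = P[3].

P[1] = P[3]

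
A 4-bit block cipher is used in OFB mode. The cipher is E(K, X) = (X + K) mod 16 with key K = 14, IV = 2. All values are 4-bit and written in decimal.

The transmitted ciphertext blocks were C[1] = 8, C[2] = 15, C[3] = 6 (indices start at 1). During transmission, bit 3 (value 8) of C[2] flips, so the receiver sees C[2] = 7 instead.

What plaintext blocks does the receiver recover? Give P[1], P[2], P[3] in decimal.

OFB decryption: S_i = E(K, S_{i−1}) with S_{0} = IV; P_i = C_i ⊕ S_i.
Only C[2] changed, to 7. In OFB, a change in C_i flips the same bit in P_i only; the keystream is unaffected. Decrypting the received ciphertext:
P[1]: S = E(K, 2) = 0; 8 ⊕ 0 = 8.
P[2]: S = E(K, 0) = 14; 7 ⊕ 14 = 9.
P[3]: S = E(K, 14) = 12; 6 ⊕ 12 = 10.
Blocks that differ from the original plaintext: P[2].

P[1] = 8, P[2] = 9, P[3] = 10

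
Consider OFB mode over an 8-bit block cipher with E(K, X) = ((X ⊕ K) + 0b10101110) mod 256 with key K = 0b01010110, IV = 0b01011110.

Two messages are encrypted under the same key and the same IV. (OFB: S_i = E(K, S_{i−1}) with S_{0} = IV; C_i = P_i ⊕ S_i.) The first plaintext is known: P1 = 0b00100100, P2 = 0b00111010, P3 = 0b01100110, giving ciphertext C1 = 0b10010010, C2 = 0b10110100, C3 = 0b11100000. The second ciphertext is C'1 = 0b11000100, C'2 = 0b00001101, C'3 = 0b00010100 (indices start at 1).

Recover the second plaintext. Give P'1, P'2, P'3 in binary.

P'1 = 0b01110010, P'2 = 0b10000011, P'3 = 0b10010010

In OFB with a reused IV, both messages share the same keystream S_i, so C_i ⊕ C'_i = P_i ⊕ P'_i and thus P'_i = P_i ⊕ C_i ⊕ C'_i.
P'1: 0b00100100 ⊕ 0b10010010 ⊕ 0b11000100 = 0b01110010.
P'2: 0b00111010 ⊕ 0b10110100 ⊕ 0b00001101 = 0b10000011.
P'3: 0b01100110 ⊕ 0b11100000 ⊕ 0b00010100 = 0b10010010.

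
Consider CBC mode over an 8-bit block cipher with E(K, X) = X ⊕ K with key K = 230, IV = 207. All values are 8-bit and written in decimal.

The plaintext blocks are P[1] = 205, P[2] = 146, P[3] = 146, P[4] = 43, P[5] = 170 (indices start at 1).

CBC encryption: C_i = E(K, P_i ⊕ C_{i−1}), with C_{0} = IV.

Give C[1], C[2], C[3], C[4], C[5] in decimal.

C[1]: P[1] ⊕ 207 = 2; E(K, 2) = 228.
C[2]: P[2] ⊕ 228 = 118; E(K, 118) = 144.
C[3]: P[3] ⊕ 144 = 2; E(K, 2) = 228.
C[4]: P[4] ⊕ 228 = 207; E(K, 207) = 41.
C[5]: P[5] ⊕ 41 = 131; E(K, 131) = 101.

C[1] = 228, C[2] = 144, C[3] = 228, C[4] = 41, C[5] = 101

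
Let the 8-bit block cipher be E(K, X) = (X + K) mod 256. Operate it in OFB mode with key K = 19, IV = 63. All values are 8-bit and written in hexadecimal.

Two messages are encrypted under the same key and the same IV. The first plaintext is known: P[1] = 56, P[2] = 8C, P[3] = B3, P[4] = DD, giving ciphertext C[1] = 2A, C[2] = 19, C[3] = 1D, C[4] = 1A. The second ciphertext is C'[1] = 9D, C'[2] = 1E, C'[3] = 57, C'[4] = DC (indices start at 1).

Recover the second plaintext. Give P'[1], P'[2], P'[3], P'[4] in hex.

P'[1] = E1, P'[2] = 8B, P'[3] = F9, P'[4] = 1B

In OFB with a reused IV, both messages share the same keystream S_i, so C_i ⊕ C'_i = P_i ⊕ P'_i and thus P'_i = P_i ⊕ C_i ⊕ C'_i.
P'[1]: 56 ⊕ 2A ⊕ 9D = E1.
P'[2]: 8C ⊕ 19 ⊕ 1E = 8B.
P'[3]: B3 ⊕ 1D ⊕ 57 = F9.
P'[4]: DD ⊕ 1A ⊕ DC = 1B.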